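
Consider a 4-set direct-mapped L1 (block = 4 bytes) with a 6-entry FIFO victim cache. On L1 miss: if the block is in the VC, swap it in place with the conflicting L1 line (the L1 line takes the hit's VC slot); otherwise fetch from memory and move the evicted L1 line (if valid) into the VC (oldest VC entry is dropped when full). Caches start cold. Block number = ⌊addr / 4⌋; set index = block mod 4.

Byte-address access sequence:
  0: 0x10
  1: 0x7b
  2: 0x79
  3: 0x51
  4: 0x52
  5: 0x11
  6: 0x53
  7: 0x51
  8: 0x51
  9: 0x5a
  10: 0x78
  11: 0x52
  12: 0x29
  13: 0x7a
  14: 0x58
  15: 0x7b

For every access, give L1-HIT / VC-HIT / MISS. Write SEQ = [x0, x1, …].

#0 0x10→b4/s0 MISS; vc=[]
#1 0x7b→b30/s2 MISS; vc=[]
#2 0x79→b30/s2 L1-HIT; vc=[]
#3 0x51→b20/s0 MISS; vc=[4]
#4 0x52→b20/s0 L1-HIT; vc=[4]
#5 0x11→b4/s0 VC-HIT; vc=[20]
#6 0x53→b20/s0 VC-HIT; vc=[4]
#7 0x51→b20/s0 L1-HIT; vc=[4]
#8 0x51→b20/s0 L1-HIT; vc=[4]
#9 0x5a→b22/s2 MISS; vc=[4,30]
#10 0x78→b30/s2 VC-HIT; vc=[4,22]
#11 0x52→b20/s0 L1-HIT; vc=[4,22]
#12 0x29→b10/s2 MISS; vc=[4,22,30]
#13 0x7a→b30/s2 VC-HIT; vc=[4,22,10]
#14 0x58→b22/s2 VC-HIT; vc=[4,30,10]
#15 0x7b→b30/s2 VC-HIT; vc=[4,22,10]

SEQ = [MISS, MISS, L1-HIT, MISS, L1-HIT, VC-HIT, VC-HIT, L1-HIT, L1-HIT, MISS, VC-HIT, L1-HIT, MISS, VC-HIT, VC-HIT, VC-HIT]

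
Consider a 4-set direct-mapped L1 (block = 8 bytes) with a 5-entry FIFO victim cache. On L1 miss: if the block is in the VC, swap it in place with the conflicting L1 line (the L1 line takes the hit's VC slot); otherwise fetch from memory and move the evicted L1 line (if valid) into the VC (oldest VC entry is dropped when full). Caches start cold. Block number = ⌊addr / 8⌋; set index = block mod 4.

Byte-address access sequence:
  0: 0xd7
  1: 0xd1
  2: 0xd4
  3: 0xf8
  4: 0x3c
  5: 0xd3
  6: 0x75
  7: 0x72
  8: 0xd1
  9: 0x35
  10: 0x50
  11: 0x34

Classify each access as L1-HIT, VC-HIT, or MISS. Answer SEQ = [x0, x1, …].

SEQ = [MISS, L1-HIT, L1-HIT, MISS, MISS, L1-HIT, MISS, L1-HIT, VC-HIT, MISS, MISS, VC-HIT]

#0 0xd7→b26/s2 MISS; vc=[]
#1 0xd1→b26/s2 L1-HIT; vc=[]
#2 0xd4→b26/s2 L1-HIT; vc=[]
#3 0xf8→b31/s3 MISS; vc=[]
#4 0x3c→b7/s3 MISS; vc=[31]
#5 0xd3→b26/s2 L1-HIT; vc=[31]
#6 0x75→b14/s2 MISS; vc=[31,26]
#7 0x72→b14/s2 L1-HIT; vc=[31,26]
#8 0xd1→b26/s2 VC-HIT; vc=[31,14]
#9 0x35→b6/s2 MISS; vc=[31,14,26]
#10 0x50→b10/s2 MISS; vc=[31,14,26,6]
#11 0x34→b6/s2 VC-HIT; vc=[31,14,26,10]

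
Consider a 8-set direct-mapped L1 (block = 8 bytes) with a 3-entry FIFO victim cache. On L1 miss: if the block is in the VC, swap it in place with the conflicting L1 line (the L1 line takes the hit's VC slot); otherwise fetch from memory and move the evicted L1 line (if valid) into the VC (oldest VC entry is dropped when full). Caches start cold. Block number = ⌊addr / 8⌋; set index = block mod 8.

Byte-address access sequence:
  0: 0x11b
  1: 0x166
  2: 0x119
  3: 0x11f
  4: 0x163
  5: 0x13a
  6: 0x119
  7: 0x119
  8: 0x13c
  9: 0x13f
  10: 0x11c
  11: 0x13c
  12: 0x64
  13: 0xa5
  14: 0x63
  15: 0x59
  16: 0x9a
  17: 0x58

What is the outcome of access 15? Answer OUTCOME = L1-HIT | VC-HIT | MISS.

OUTCOME = MISS

0: 0x11b (blk 35, set 3) → MISS  vc=[]
1: 0x166 (blk 44, set 4) → MISS  vc=[]
2: 0x119 (blk 35, set 3) → L1-HIT  vc=[]
3: 0x11f (blk 35, set 3) → L1-HIT  vc=[]
4: 0x163 (blk 44, set 4) → L1-HIT  vc=[]
5: 0x13a (blk 39, set 7) → MISS  vc=[]
6: 0x119 (blk 35, set 3) → L1-HIT  vc=[]
7: 0x119 (blk 35, set 3) → L1-HIT  vc=[]
8: 0x13c (blk 39, set 7) → L1-HIT  vc=[]
9: 0x13f (blk 39, set 7) → L1-HIT  vc=[]
10: 0x11c (blk 35, set 3) → L1-HIT  vc=[]
11: 0x13c (blk 39, set 7) → L1-HIT  vc=[]
12: 0x64 (blk 12, set 4) → MISS  vc=[44]
13: 0xa5 (blk 20, set 4) → MISS  vc=[44, 12]
14: 0x63 (blk 12, set 4) → VC-HIT  vc=[44, 20]
15: 0x59 (blk 11, set 3) → MISS  vc=[44, 20, 35]
16: 0x9a (blk 19, set 3) → MISS  vc=[20, 35, 11]
17: 0x58 (blk 11, set 3) → VC-HIT  vc=[20, 35, 19]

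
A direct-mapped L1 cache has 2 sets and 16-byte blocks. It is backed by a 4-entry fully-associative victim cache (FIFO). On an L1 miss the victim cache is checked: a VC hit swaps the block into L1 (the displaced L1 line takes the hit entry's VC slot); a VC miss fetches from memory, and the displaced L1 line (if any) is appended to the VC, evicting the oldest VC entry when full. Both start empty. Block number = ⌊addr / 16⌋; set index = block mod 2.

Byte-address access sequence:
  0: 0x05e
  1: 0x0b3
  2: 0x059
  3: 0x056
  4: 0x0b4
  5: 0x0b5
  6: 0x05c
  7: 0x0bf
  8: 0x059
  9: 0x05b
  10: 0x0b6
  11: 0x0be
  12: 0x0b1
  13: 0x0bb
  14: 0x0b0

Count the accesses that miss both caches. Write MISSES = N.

  [0] addr=0x5e blk=5 s=1: MISS | VC []
  [1] addr=0xb3 blk=11 s=1: MISS | VC [5]
  [2] addr=0x59 blk=5 s=1: VC-HIT | VC [11]
  [3] addr=0x56 blk=5 s=1: L1-HIT | VC [11]
  [4] addr=0xb4 blk=11 s=1: VC-HIT | VC [5]
  [5] addr=0xb5 blk=11 s=1: L1-HIT | VC [5]
  [6] addr=0x5c blk=5 s=1: VC-HIT | VC [11]
  [7] addr=0xbf blk=11 s=1: VC-HIT | VC [5]
  [8] addr=0x59 blk=5 s=1: VC-HIT | VC [11]
  [9] addr=0x5b blk=5 s=1: L1-HIT | VC [11]
  [10] addr=0xb6 blk=11 s=1: VC-HIT | VC [5]
  [11] addr=0xbe blk=11 s=1: L1-HIT | VC [5]
  [12] addr=0xb1 blk=11 s=1: L1-HIT | VC [5]
  [13] addr=0xbb blk=11 s=1: L1-HIT | VC [5]
  [14] addr=0xb0 blk=11 s=1: L1-HIT | VC [5]

MISSES = 2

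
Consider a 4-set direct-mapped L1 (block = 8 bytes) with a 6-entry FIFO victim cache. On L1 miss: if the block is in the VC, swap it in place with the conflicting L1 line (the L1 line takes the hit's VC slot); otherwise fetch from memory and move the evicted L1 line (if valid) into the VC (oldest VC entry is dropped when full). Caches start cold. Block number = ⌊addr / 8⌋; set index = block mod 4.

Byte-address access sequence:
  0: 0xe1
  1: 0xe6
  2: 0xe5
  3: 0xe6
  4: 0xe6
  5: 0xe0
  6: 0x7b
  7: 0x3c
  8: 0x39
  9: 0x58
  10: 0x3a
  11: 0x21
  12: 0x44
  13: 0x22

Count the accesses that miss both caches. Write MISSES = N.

MISSES = 6

0: 0xe1 (blk 28, set 0) → MISS  vc=[]
1: 0xe6 (blk 28, set 0) → L1-HIT  vc=[]
2: 0xe5 (blk 28, set 0) → L1-HIT  vc=[]
3: 0xe6 (blk 28, set 0) → L1-HIT  vc=[]
4: 0xe6 (blk 28, set 0) → L1-HIT  vc=[]
5: 0xe0 (blk 28, set 0) → L1-HIT  vc=[]
6: 0x7b (blk 15, set 3) → MISS  vc=[]
7: 0x3c (blk 7, set 3) → MISS  vc=[15]
8: 0x39 (blk 7, set 3) → L1-HIT  vc=[15]
9: 0x58 (blk 11, set 3) → MISS  vc=[15, 7]
10: 0x3a (blk 7, set 3) → VC-HIT  vc=[15, 11]
11: 0x21 (blk 4, set 0) → MISS  vc=[15, 11, 28]
12: 0x44 (blk 8, set 0) → MISS  vc=[15, 11, 28, 4]
13: 0x22 (blk 4, set 0) → VC-HIT  vc=[15, 11, 28, 8]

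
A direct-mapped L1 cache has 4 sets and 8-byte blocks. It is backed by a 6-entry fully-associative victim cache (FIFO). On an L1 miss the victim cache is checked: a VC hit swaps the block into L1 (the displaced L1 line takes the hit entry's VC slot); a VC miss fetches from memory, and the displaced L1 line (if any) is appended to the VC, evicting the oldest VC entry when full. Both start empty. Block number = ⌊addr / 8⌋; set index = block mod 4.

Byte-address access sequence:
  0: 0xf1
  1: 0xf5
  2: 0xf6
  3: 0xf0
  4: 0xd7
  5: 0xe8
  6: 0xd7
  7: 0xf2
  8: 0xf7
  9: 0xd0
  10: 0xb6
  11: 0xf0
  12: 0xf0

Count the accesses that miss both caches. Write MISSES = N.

MISSES = 4

  [0] addr=0xf1 blk=30 s=2: MISS | VC []
  [1] addr=0xf5 blk=30 s=2: L1-HIT | VC []
  [2] addr=0xf6 blk=30 s=2: L1-HIT | VC []
  [3] addr=0xf0 blk=30 s=2: L1-HIT | VC []
  [4] addr=0xd7 blk=26 s=2: MISS | VC [30]
  [5] addr=0xe8 blk=29 s=1: MISS | VC [30]
  [6] addr=0xd7 blk=26 s=2: L1-HIT | VC [30]
  [7] addr=0xf2 blk=30 s=2: VC-HIT | VC [26]
  [8] addr=0xf7 blk=30 s=2: L1-HIT | VC [26]
  [9] addr=0xd0 blk=26 s=2: VC-HIT | VC [30]
  [10] addr=0xb6 blk=22 s=2: MISS | VC [30, 26]
  [11] addr=0xf0 blk=30 s=2: VC-HIT | VC [22, 26]
  [12] addr=0xf0 blk=30 s=2: L1-HIT | VC [22, 26]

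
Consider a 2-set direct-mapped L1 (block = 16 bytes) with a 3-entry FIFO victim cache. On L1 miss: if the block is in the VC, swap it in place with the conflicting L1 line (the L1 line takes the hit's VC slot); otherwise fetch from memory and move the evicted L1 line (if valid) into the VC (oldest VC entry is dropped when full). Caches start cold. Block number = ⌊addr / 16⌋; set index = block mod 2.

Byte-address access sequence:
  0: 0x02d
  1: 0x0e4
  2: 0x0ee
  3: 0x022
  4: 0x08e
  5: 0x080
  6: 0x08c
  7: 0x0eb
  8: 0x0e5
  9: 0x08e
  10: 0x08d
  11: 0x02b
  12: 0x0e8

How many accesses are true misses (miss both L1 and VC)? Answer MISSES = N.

MISSES = 3

#0 0x2d→b2/s0 MISS; vc=[]
#1 0xe4→b14/s0 MISS; vc=[2]
#2 0xee→b14/s0 L1-HIT; vc=[2]
#3 0x22→b2/s0 VC-HIT; vc=[14]
#4 0x8e→b8/s0 MISS; vc=[14,2]
#5 0x80→b8/s0 L1-HIT; vc=[14,2]
#6 0x8c→b8/s0 L1-HIT; vc=[14,2]
#7 0xeb→b14/s0 VC-HIT; vc=[8,2]
#8 0xe5→b14/s0 L1-HIT; vc=[8,2]
#9 0x8e→b8/s0 VC-HIT; vc=[14,2]
#10 0x8d→b8/s0 L1-HIT; vc=[14,2]
#11 0x2b→b2/s0 VC-HIT; vc=[14,8]
#12 0xe8→b14/s0 VC-HIT; vc=[2,8]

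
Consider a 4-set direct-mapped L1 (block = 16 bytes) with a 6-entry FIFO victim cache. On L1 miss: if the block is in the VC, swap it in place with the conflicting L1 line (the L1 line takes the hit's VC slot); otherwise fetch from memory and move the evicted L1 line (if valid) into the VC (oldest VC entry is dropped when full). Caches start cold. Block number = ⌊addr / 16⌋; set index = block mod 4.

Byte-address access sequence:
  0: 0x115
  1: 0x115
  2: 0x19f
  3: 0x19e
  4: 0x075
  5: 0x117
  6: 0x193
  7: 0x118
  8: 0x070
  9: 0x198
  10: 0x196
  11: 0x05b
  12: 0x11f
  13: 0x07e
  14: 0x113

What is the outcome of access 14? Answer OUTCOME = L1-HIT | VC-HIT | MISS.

OUTCOME = L1-HIT

0: 0x115 (blk 17, set 1) → MISS  vc=[]
1: 0x115 (blk 17, set 1) → L1-HIT  vc=[]
2: 0x19f (blk 25, set 1) → MISS  vc=[17]
3: 0x19e (blk 25, set 1) → L1-HIT  vc=[17]
4: 0x75 (blk 7, set 3) → MISS  vc=[17]
5: 0x117 (blk 17, set 1) → VC-HIT  vc=[25]
6: 0x193 (blk 25, set 1) → VC-HIT  vc=[17]
7: 0x118 (blk 17, set 1) → VC-HIT  vc=[25]
8: 0x70 (blk 7, set 3) → L1-HIT  vc=[25]
9: 0x198 (blk 25, set 1) → VC-HIT  vc=[17]
10: 0x196 (blk 25, set 1) → L1-HIT  vc=[17]
11: 0x5b (blk 5, set 1) → MISS  vc=[17, 25]
12: 0x11f (blk 17, set 1) → VC-HIT  vc=[5, 25]
13: 0x7e (blk 7, set 3) → L1-HIT  vc=[5, 25]
14: 0x113 (blk 17, set 1) → L1-HIT  vc=[5, 25]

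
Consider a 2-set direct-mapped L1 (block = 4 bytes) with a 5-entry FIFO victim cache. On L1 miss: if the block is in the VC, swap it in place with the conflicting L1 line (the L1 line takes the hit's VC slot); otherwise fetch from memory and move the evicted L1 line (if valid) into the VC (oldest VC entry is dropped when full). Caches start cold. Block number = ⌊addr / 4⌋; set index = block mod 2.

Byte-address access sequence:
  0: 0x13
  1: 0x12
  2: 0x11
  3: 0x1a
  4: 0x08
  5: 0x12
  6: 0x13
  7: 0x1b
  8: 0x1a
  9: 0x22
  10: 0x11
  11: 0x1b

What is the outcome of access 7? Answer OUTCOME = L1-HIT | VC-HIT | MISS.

OUTCOME = VC-HIT

0: 0x13 (blk 4, set 0) → MISS  vc=[]
1: 0x12 (blk 4, set 0) → L1-HIT  vc=[]
2: 0x11 (blk 4, set 0) → L1-HIT  vc=[]
3: 0x1a (blk 6, set 0) → MISS  vc=[4]
4: 0x8 (blk 2, set 0) → MISS  vc=[4, 6]
5: 0x12 (blk 4, set 0) → VC-HIT  vc=[2, 6]
6: 0x13 (blk 4, set 0) → L1-HIT  vc=[2, 6]
7: 0x1b (blk 6, set 0) → VC-HIT  vc=[2, 4]
8: 0x1a (blk 6, set 0) → L1-HIT  vc=[2, 4]
9: 0x22 (blk 8, set 0) → MISS  vc=[2, 4, 6]
10: 0x11 (blk 4, set 0) → VC-HIT  vc=[2, 8, 6]
11: 0x1b (blk 6, set 0) → VC-HIT  vc=[2, 8, 4]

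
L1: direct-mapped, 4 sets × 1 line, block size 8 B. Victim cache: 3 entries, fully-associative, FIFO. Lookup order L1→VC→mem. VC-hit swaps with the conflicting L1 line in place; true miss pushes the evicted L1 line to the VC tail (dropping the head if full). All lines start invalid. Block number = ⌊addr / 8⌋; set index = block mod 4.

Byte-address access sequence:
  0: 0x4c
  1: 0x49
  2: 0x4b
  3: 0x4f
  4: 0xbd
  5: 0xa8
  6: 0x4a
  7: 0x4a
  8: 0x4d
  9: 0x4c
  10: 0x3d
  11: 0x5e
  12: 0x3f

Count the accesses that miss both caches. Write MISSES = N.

MISSES = 5

#0 0x4c→b9/s1 MISS; vc=[]
#1 0x49→b9/s1 L1-HIT; vc=[]
#2 0x4b→b9/s1 L1-HIT; vc=[]
#3 0x4f→b9/s1 L1-HIT; vc=[]
#4 0xbd→b23/s3 MISS; vc=[]
#5 0xa8→b21/s1 MISS; vc=[9]
#6 0x4a→b9/s1 VC-HIT; vc=[21]
#7 0x4a→b9/s1 L1-HIT; vc=[21]
#8 0x4d→b9/s1 L1-HIT; vc=[21]
#9 0x4c→b9/s1 L1-HIT; vc=[21]
#10 0x3d→b7/s3 MISS; vc=[21,23]
#11 0x5e→b11/s3 MISS; vc=[21,23,7]
#12 0x3f→b7/s3 VC-HIT; vc=[21,23,11]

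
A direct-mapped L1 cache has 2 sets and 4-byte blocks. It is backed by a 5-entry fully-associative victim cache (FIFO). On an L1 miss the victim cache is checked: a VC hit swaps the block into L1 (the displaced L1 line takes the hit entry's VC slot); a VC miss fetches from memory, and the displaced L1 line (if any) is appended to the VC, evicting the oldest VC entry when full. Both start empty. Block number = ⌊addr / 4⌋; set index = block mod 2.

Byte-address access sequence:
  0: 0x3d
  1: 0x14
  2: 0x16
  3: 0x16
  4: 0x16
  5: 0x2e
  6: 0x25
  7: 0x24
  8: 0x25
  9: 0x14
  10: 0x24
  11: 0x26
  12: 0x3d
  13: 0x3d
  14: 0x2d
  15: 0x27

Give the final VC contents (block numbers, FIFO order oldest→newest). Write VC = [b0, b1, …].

  [0] addr=0x3d blk=15 s=1: MISS | VC []
  [1] addr=0x14 blk=5 s=1: MISS | VC [15]
  [2] addr=0x16 blk=5 s=1: L1-HIT | VC [15]
  [3] addr=0x16 blk=5 s=1: L1-HIT | VC [15]
  [4] addr=0x16 blk=5 s=1: L1-HIT | VC [15]
  [5] addr=0x2e blk=11 s=1: MISS | VC [15, 5]
  [6] addr=0x25 blk=9 s=1: MISS | VC [15, 5, 11]
  [7] addr=0x24 blk=9 s=1: L1-HIT | VC [15, 5, 11]
  [8] addr=0x25 blk=9 s=1: L1-HIT | VC [15, 5, 11]
  [9] addr=0x14 blk=5 s=1: VC-HIT | VC [15, 9, 11]
  [10] addr=0x24 blk=9 s=1: VC-HIT | VC [15, 5, 11]
  [11] addr=0x26 blk=9 s=1: L1-HIT | VC [15, 5, 11]
  [12] addr=0x3d blk=15 s=1: VC-HIT | VC [9, 5, 11]
  [13] addr=0x3d blk=15 s=1: L1-HIT | VC [9, 5, 11]
  [14] addr=0x2d blk=11 s=1: VC-HIT | VC [9, 5, 15]
  [15] addr=0x27 blk=9 s=1: VC-HIT | VC [11, 5, 15]

VC = [11, 5, 15]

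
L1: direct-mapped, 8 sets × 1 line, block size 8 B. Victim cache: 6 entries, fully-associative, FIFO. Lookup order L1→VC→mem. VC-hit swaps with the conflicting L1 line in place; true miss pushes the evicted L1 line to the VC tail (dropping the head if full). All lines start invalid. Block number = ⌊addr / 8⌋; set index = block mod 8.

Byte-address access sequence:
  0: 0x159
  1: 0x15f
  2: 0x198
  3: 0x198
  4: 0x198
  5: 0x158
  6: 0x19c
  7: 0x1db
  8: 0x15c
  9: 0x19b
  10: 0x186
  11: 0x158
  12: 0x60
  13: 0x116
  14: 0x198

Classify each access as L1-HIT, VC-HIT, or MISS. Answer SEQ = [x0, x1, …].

  [0] addr=0x159 blk=43 s=3: MISS | VC []
  [1] addr=0x15f blk=43 s=3: L1-HIT | VC []
  [2] addr=0x198 blk=51 s=3: MISS | VC [43]
  [3] addr=0x198 blk=51 s=3: L1-HIT | VC [43]
  [4] addr=0x198 blk=51 s=3: L1-HIT | VC [43]
  [5] addr=0x158 blk=43 s=3: VC-HIT | VC [51]
  [6] addr=0x19c blk=51 s=3: VC-HIT | VC [43]
  [7] addr=0x1db blk=59 s=3: MISS | VC [43, 51]
  [8] addr=0x15c blk=43 s=3: VC-HIT | VC [59, 51]
  [9] addr=0x19b blk=51 s=3: VC-HIT | VC [59, 43]
  [10] addr=0x186 blk=48 s=0: MISS | VC [59, 43]
  [11] addr=0x158 blk=43 s=3: VC-HIT | VC [59, 51]
  [12] addr=0x60 blk=12 s=4: MISS | VC [59, 51]
  [13] addr=0x116 blk=34 s=2: MISS | VC [59, 51]
  [14] addr=0x198 blk=51 s=3: VC-HIT | VC [59, 43]

SEQ = [MISS, L1-HIT, MISS, L1-HIT, L1-HIT, VC-HIT, VC-HIT, MISS, VC-HIT, VC-HIT, MISS, VC-HIT, MISS, MISS, VC-HIT]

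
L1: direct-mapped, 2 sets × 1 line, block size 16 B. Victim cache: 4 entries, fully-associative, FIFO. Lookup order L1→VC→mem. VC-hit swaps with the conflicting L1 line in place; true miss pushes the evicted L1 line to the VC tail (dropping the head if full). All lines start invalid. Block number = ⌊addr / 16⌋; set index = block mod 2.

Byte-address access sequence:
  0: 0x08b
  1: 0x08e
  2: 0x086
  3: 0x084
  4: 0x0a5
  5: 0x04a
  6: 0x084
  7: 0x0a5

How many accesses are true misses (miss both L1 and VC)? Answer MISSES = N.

  [0] addr=0x8b blk=8 s=0: MISS | VC []
  [1] addr=0x8e blk=8 s=0: L1-HIT | VC []
  [2] addr=0x86 blk=8 s=0: L1-HIT | VC []
  [3] addr=0x84 blk=8 s=0: L1-HIT | VC []
  [4] addr=0xa5 blk=10 s=0: MISS | VC [8]
  [5] addr=0x4a blk=4 s=0: MISS | VC [8, 10]
  [6] addr=0x84 blk=8 s=0: VC-HIT | VC [4, 10]
  [7] addr=0xa5 blk=10 s=0: VC-HIT | VC [4, 8]

MISSES = 3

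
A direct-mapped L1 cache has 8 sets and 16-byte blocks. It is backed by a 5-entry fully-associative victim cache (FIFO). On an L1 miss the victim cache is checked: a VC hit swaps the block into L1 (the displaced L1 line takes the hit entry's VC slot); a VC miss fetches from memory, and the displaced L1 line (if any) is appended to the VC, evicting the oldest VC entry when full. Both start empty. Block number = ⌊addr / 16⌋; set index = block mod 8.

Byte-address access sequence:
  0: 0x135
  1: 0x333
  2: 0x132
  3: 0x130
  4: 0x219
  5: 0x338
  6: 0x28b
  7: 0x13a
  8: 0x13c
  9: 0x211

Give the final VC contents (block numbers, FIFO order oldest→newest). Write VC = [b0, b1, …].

  [0] addr=0x135 blk=19 s=3: MISS | VC []
  [1] addr=0x333 blk=51 s=3: MISS | VC [19]
  [2] addr=0x132 blk=19 s=3: VC-HIT | VC [51]
  [3] addr=0x130 blk=19 s=3: L1-HIT | VC [51]
  [4] addr=0x219 blk=33 s=1: MISS | VC [51]
  [5] addr=0x338 blk=51 s=3: VC-HIT | VC [19]
  [6] addr=0x28b blk=40 s=0: MISS | VC [19]
  [7] addr=0x13a blk=19 s=3: VC-HIT | VC [51]
  [8] addr=0x13c blk=19 s=3: L1-HIT | VC [51]
  [9] addr=0x211 blk=33 s=1: L1-HIT | VC [51]

VC = [51]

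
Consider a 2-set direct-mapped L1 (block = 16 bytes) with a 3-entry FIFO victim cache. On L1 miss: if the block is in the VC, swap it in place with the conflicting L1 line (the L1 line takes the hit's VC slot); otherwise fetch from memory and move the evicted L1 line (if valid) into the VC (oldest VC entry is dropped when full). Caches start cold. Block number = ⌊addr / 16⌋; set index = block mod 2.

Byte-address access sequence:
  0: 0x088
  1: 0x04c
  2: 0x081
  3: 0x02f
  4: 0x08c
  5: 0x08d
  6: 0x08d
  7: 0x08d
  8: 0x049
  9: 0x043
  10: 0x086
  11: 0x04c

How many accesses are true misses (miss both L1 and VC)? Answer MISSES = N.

MISSES = 3

  [0] addr=0x88 blk=8 s=0: MISS | VC []
  [1] addr=0x4c blk=4 s=0: MISS | VC [8]
  [2] addr=0x81 blk=8 s=0: VC-HIT | VC [4]
  [3] addr=0x2f blk=2 s=0: MISS | VC [4, 8]
  [4] addr=0x8c blk=8 s=0: VC-HIT | VC [4, 2]
  [5] addr=0x8d blk=8 s=0: L1-HIT | VC [4, 2]
  [6] addr=0x8d blk=8 s=0: L1-HIT | VC [4, 2]
  [7] addr=0x8d blk=8 s=0: L1-HIT | VC [4, 2]
  [8] addr=0x49 blk=4 s=0: VC-HIT | VC [8, 2]
  [9] addr=0x43 blk=4 s=0: L1-HIT | VC [8, 2]
  [10] addr=0x86 blk=8 s=0: VC-HIT | VC [4, 2]
  [11] addr=0x4c blk=4 s=0: VC-HIT | VC [8, 2]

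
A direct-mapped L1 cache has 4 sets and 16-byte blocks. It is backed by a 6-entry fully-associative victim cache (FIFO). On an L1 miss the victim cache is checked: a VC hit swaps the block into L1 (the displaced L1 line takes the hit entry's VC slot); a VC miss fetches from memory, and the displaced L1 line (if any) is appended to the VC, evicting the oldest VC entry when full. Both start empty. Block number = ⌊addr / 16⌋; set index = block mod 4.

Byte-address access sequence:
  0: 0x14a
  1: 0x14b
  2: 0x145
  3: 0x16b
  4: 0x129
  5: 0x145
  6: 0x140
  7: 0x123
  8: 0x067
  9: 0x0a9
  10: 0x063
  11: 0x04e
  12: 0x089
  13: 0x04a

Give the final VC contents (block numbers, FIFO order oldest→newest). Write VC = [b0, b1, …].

  [0] addr=0x14a blk=20 s=0: MISS | VC []
  [1] addr=0x14b blk=20 s=0: L1-HIT | VC []
  [2] addr=0x145 blk=20 s=0: L1-HIT | VC []
  [3] addr=0x16b blk=22 s=2: MISS | VC []
  [4] addr=0x129 blk=18 s=2: MISS | VC [22]
  [5] addr=0x145 blk=20 s=0: L1-HIT | VC [22]
  [6] addr=0x140 blk=20 s=0: L1-HIT | VC [22]
  [7] addr=0x123 blk=18 s=2: L1-HIT | VC [22]
  [8] addr=0x67 blk=6 s=2: MISS | VC [22, 18]
  [9] addr=0xa9 blk=10 s=2: MISS | VC [22, 18, 6]
  [10] addr=0x63 blk=6 s=2: VC-HIT | VC [22, 18, 10]
  [11] addr=0x4e blk=4 s=0: MISS | VC [22, 18, 10, 20]
  [12] addr=0x89 blk=8 s=0: MISS | VC [22, 18, 10, 20, 4]
  [13] addr=0x4a blk=4 s=0: VC-HIT | VC [22, 18, 10, 20, 8]

VC = [22, 18, 10, 20, 8]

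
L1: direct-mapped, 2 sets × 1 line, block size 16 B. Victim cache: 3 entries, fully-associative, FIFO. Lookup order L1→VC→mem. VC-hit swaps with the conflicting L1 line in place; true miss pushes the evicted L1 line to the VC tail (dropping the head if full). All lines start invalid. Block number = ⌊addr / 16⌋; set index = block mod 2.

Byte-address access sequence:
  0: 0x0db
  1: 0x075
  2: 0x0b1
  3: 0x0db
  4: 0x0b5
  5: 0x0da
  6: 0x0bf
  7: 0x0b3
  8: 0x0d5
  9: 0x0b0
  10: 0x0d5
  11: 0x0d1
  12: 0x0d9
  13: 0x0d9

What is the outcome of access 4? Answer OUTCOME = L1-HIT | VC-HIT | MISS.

  [0] addr=0xdb blk=13 s=1: MISS | VC []
  [1] addr=0x75 blk=7 s=1: MISS | VC [13]
  [2] addr=0xb1 blk=11 s=1: MISS | VC [13, 7]
  [3] addr=0xdb blk=13 s=1: VC-HIT | VC [11, 7]
  [4] addr=0xb5 blk=11 s=1: VC-HIT | VC [13, 7]
  [5] addr=0xda blk=13 s=1: VC-HIT | VC [11, 7]
  [6] addr=0xbf blk=11 s=1: VC-HIT | VC [13, 7]
  [7] addr=0xb3 blk=11 s=1: L1-HIT | VC [13, 7]
  [8] addr=0xd5 blk=13 s=1: VC-HIT | VC [11, 7]
  [9] addr=0xb0 blk=11 s=1: VC-HIT | VC [13, 7]
  [10] addr=0xd5 blk=13 s=1: VC-HIT | VC [11, 7]
  [11] addr=0xd1 blk=13 s=1: L1-HIT | VC [11, 7]
  [12] addr=0xd9 blk=13 s=1: L1-HIT | VC [11, 7]
  [13] addr=0xd9 blk=13 s=1: L1-HIT | VC [11, 7]

OUTCOME = VC-HIT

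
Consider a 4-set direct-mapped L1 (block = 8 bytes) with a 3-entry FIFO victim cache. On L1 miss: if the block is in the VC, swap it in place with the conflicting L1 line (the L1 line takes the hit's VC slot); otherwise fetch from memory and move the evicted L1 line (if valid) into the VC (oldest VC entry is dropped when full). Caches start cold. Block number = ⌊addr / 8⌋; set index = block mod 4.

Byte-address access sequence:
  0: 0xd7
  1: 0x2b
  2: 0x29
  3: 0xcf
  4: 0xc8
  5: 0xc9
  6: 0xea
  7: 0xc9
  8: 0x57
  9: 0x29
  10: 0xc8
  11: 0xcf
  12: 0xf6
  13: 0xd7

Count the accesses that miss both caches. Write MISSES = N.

  [0] addr=0xd7 blk=26 s=2: MISS | VC []
  [1] addr=0x2b blk=5 s=1: MISS | VC []
  [2] addr=0x29 blk=5 s=1: L1-HIT | VC []
  [3] addr=0xcf blk=25 s=1: MISS | VC [5]
  [4] addr=0xc8 blk=25 s=1: L1-HIT | VC [5]
  [5] addr=0xc9 blk=25 s=1: L1-HIT | VC [5]
  [6] addr=0xea blk=29 s=1: MISS | VC [5, 25]
  [7] addr=0xc9 blk=25 s=1: VC-HIT | VC [5, 29]
  [8] addr=0x57 blk=10 s=2: MISS | VC [5, 29, 26]
  [9] addr=0x29 blk=5 s=1: VC-HIT | VC [25, 29, 26]
  [10] addr=0xc8 blk=25 s=1: VC-HIT | VC [5, 29, 26]
  [11] addr=0xcf blk=25 s=1: L1-HIT | VC [5, 29, 26]
  [12] addr=0xf6 blk=30 s=2: MISS | VC [29, 26, 10]
  [13] addr=0xd7 blk=26 s=2: VC-HIT | VC [29, 30, 10]

MISSES = 6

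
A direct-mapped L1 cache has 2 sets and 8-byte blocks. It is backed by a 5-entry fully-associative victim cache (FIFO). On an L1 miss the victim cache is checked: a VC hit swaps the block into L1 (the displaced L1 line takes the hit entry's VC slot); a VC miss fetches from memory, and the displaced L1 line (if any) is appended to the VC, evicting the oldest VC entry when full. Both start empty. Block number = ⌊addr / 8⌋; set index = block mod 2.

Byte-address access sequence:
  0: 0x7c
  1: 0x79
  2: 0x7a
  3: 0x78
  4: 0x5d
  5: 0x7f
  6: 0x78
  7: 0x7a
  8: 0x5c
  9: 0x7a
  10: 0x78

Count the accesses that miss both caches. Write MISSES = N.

MISSES = 2

#0 0x7c→b15/s1 MISS; vc=[]
#1 0x79→b15/s1 L1-HIT; vc=[]
#2 0x7a→b15/s1 L1-HIT; vc=[]
#3 0x78→b15/s1 L1-HIT; vc=[]
#4 0x5d→b11/s1 MISS; vc=[15]
#5 0x7f→b15/s1 VC-HIT; vc=[11]
#6 0x78→b15/s1 L1-HIT; vc=[11]
#7 0x7a→b15/s1 L1-HIT; vc=[11]
#8 0x5c→b11/s1 VC-HIT; vc=[15]
#9 0x7a→b15/s1 VC-HIT; vc=[11]
#10 0x78→b15/s1 L1-HIT; vc=[11]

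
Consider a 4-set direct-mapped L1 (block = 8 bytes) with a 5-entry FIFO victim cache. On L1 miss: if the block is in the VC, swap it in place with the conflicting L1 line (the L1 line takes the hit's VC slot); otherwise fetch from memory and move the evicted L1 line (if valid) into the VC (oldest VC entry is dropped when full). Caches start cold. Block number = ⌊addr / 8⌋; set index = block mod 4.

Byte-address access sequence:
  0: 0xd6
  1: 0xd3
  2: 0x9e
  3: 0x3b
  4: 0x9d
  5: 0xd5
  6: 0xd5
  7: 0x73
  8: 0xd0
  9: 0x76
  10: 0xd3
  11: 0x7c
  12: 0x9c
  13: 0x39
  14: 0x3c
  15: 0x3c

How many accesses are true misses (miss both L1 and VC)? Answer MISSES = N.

MISSES = 5

0: 0xd6 (blk 26, set 2) → MISS  vc=[]
1: 0xd3 (blk 26, set 2) → L1-HIT  vc=[]
2: 0x9e (blk 19, set 3) → MISS  vc=[]
3: 0x3b (blk 7, set 3) → MISS  vc=[19]
4: 0x9d (blk 19, set 3) → VC-HIT  vc=[7]
5: 0xd5 (blk 26, set 2) → L1-HIT  vc=[7]
6: 0xd5 (blk 26, set 2) → L1-HIT  vc=[7]
7: 0x73 (blk 14, set 2) → MISS  vc=[7, 26]
8: 0xd0 (blk 26, set 2) → VC-HIT  vc=[7, 14]
9: 0x76 (blk 14, set 2) → VC-HIT  vc=[7, 26]
10: 0xd3 (blk 26, set 2) → VC-HIT  vc=[7, 14]
11: 0x7c (blk 15, set 3) → MISS  vc=[7, 14, 19]
12: 0x9c (blk 19, set 3) → VC-HIT  vc=[7, 14, 15]
13: 0x39 (blk 7, set 3) → VC-HIT  vc=[19, 14, 15]
14: 0x3c (blk 7, set 3) → L1-HIT  vc=[19, 14, 15]
15: 0x3c (blk 7, set 3) → L1-HIT  vc=[19, 14, 15]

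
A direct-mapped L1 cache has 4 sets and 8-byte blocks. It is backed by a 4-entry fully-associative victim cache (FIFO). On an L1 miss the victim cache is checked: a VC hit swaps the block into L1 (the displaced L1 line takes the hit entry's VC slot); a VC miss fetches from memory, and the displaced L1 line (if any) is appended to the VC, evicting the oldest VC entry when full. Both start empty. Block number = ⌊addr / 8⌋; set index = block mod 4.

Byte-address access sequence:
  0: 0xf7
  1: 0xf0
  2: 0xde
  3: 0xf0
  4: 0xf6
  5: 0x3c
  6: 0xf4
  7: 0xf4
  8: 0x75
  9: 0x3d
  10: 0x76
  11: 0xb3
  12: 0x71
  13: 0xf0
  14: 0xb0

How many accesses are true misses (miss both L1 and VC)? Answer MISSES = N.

MISSES = 5

0: 0xf7 (blk 30, set 2) → MISS  vc=[]
1: 0xf0 (blk 30, set 2) → L1-HIT  vc=[]
2: 0xde (blk 27, set 3) → MISS  vc=[]
3: 0xf0 (blk 30, set 2) → L1-HIT  vc=[]
4: 0xf6 (blk 30, set 2) → L1-HIT  vc=[]
5: 0x3c (blk 7, set 3) → MISS  vc=[27]
6: 0xf4 (blk 30, set 2) → L1-HIT  vc=[27]
7: 0xf4 (blk 30, set 2) → L1-HIT  vc=[27]
8: 0x75 (blk 14, set 2) → MISS  vc=[27, 30]
9: 0x3d (blk 7, set 3) → L1-HIT  vc=[27, 30]
10: 0x76 (blk 14, set 2) → L1-HIT  vc=[27, 30]
11: 0xb3 (blk 22, set 2) → MISS  vc=[27, 30, 14]
12: 0x71 (blk 14, set 2) → VC-HIT  vc=[27, 30, 22]
13: 0xf0 (blk 30, set 2) → VC-HIT  vc=[27, 14, 22]
14: 0xb0 (blk 22, set 2) → VC-HIT  vc=[27, 14, 30]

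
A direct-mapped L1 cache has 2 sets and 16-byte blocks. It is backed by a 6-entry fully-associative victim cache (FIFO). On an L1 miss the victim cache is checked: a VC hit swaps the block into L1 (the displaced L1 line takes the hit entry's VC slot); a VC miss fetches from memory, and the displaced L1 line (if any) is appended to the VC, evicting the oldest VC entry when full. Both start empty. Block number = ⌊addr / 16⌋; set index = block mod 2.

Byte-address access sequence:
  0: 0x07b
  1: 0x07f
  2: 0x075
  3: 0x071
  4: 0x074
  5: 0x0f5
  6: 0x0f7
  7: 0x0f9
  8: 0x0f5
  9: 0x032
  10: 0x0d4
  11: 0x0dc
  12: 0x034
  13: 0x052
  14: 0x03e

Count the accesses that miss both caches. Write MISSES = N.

0: 0x7b (blk 7, set 1) → MISS  vc=[]
1: 0x7f (blk 7, set 1) → L1-HIT  vc=[]
2: 0x75 (blk 7, set 1) → L1-HIT  vc=[]
3: 0x71 (blk 7, set 1) → L1-HIT  vc=[]
4: 0x74 (blk 7, set 1) → L1-HIT  vc=[]
5: 0xf5 (blk 15, set 1) → MISS  vc=[7]
6: 0xf7 (blk 15, set 1) → L1-HIT  vc=[7]
7: 0xf9 (blk 15, set 1) → L1-HIT  vc=[7]
8: 0xf5 (blk 15, set 1) → L1-HIT  vc=[7]
9: 0x32 (blk 3, set 1) → MISS  vc=[7, 15]
10: 0xd4 (blk 13, set 1) → MISS  vc=[7, 15, 3]
11: 0xdc (blk 13, set 1) → L1-HIT  vc=[7, 15, 3]
12: 0x34 (blk 3, set 1) → VC-HIT  vc=[7, 15, 13]
13: 0x52 (blk 5, set 1) → MISS  vc=[7, 15, 13, 3]
14: 0x3e (blk 3, set 1) → VC-HIT  vc=[7, 15, 13, 5]

MISSES = 5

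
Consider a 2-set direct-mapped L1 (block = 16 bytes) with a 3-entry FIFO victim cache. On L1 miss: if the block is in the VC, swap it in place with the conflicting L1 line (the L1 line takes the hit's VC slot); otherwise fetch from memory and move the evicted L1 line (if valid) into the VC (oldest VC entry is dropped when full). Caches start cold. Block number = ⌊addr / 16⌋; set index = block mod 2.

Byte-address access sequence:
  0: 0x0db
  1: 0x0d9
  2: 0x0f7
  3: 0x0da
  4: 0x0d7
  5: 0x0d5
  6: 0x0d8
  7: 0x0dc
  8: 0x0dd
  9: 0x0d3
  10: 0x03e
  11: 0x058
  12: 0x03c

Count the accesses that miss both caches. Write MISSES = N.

MISSES = 4

#0 0xdb→b13/s1 MISS; vc=[]
#1 0xd9→b13/s1 L1-HIT; vc=[]
#2 0xf7→b15/s1 MISS; vc=[13]
#3 0xda→b13/s1 VC-HIT; vc=[15]
#4 0xd7→b13/s1 L1-HIT; vc=[15]
#5 0xd5→b13/s1 L1-HIT; vc=[15]
#6 0xd8→b13/s1 L1-HIT; vc=[15]
#7 0xdc→b13/s1 L1-HIT; vc=[15]
#8 0xdd→b13/s1 L1-HIT; vc=[15]
#9 0xd3→b13/s1 L1-HIT; vc=[15]
#10 0x3e→b3/s1 MISS; vc=[15,13]
#11 0x58→b5/s1 MISS; vc=[15,13,3]
#12 0x3c→b3/s1 VC-HIT; vc=[15,13,5]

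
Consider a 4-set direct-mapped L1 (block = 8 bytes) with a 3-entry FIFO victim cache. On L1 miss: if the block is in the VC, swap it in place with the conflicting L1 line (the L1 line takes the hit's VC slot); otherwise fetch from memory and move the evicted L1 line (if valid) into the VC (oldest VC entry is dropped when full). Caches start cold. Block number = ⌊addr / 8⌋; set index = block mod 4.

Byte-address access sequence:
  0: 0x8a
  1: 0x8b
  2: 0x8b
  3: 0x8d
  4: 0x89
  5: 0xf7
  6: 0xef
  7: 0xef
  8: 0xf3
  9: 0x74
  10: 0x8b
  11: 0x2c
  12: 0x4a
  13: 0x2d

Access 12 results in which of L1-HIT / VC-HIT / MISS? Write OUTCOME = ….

  [0] addr=0x8a blk=17 s=1: MISS | VC []
  [1] addr=0x8b blk=17 s=1: L1-HIT | VC []
  [2] addr=0x8b blk=17 s=1: L1-HIT | VC []
  [3] addr=0x8d blk=17 s=1: L1-HIT | VC []
  [4] addr=0x89 blk=17 s=1: L1-HIT | VC []
  [5] addr=0xf7 blk=30 s=2: MISS | VC []
  [6] addr=0xef blk=29 s=1: MISS | VC [17]
  [7] addr=0xef blk=29 s=1: L1-HIT | VC [17]
  [8] addr=0xf3 blk=30 s=2: L1-HIT | VC [17]
  [9] addr=0x74 blk=14 s=2: MISS | VC [17, 30]
  [10] addr=0x8b blk=17 s=1: VC-HIT | VC [29, 30]
  [11] addr=0x2c blk=5 s=1: MISS | VC [29, 30, 17]
  [12] addr=0x4a blk=9 s=1: MISS | VC [30, 17, 5]
  [13] addr=0x2d blk=5 s=1: VC-HIT | VC [30, 17, 9]

OUTCOME = MISS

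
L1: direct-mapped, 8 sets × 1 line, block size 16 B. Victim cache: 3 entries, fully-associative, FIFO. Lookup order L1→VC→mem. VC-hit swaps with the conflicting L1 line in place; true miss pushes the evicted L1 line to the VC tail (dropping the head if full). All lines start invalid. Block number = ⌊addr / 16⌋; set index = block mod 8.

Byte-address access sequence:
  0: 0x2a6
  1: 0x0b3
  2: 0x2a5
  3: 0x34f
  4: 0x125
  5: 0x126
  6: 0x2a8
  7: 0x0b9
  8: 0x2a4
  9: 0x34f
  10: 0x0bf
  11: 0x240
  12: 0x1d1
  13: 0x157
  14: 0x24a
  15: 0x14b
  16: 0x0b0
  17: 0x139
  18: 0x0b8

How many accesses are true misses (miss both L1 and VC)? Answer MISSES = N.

#0 0x2a6→b42/s2 MISS; vc=[]
#1 0xb3→b11/s3 MISS; vc=[]
#2 0x2a5→b42/s2 L1-HIT; vc=[]
#3 0x34f→b52/s4 MISS; vc=[]
#4 0x125→b18/s2 MISS; vc=[42]
#5 0x126→b18/s2 L1-HIT; vc=[42]
#6 0x2a8→b42/s2 VC-HIT; vc=[18]
#7 0xb9→b11/s3 L1-HIT; vc=[18]
#8 0x2a4→b42/s2 L1-HIT; vc=[18]
#9 0x34f→b52/s4 L1-HIT; vc=[18]
#10 0xbf→b11/s3 L1-HIT; vc=[18]
#11 0x240→b36/s4 MISS; vc=[18,52]
#12 0x1d1→b29/s5 MISS; vc=[18,52]
#13 0x157→b21/s5 MISS; vc=[18,52,29]
#14 0x24a→b36/s4 L1-HIT; vc=[18,52,29]
#15 0x14b→b20/s4 MISS; vc=[52,29,36]
#16 0xb0→b11/s3 L1-HIT; vc=[52,29,36]
#17 0x139→b19/s3 MISS; vc=[29,36,11]
#18 0xb8→b11/s3 VC-HIT; vc=[29,36,19]

MISSES = 9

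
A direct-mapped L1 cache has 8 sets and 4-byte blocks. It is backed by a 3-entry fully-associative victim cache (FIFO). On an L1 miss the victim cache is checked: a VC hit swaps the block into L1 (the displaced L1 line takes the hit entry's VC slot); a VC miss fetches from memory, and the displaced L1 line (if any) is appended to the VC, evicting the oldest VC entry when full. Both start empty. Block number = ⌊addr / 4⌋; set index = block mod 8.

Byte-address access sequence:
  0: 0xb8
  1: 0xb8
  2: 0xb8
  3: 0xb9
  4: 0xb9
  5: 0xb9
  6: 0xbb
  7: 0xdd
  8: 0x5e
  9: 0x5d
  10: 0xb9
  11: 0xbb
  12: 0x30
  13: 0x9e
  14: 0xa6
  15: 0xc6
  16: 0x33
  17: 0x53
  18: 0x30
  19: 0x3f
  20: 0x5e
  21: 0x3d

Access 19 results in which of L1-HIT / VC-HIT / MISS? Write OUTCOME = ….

OUTCOME = MISS

  [0] addr=0xb8 blk=46 s=6: MISS | VC []
  [1] addr=0xb8 blk=46 s=6: L1-HIT | VC []
  [2] addr=0xb8 blk=46 s=6: L1-HIT | VC []
  [3] addr=0xb9 blk=46 s=6: L1-HIT | VC []
  [4] addr=0xb9 blk=46 s=6: L1-HIT | VC []
  [5] addr=0xb9 blk=46 s=6: L1-HIT | VC []
  [6] addr=0xbb blk=46 s=6: L1-HIT | VC []
  [7] addr=0xdd blk=55 s=7: MISS | VC []
  [8] addr=0x5e blk=23 s=7: MISS | VC [55]
  [9] addr=0x5d blk=23 s=7: L1-HIT | VC [55]
  [10] addr=0xb9 blk=46 s=6: L1-HIT | VC [55]
  [11] addr=0xbb blk=46 s=6: L1-HIT | VC [55]
  [12] addr=0x30 blk=12 s=4: MISS | VC [55]
  [13] addr=0x9e blk=39 s=7: MISS | VC [55, 23]
  [14] addr=0xa6 blk=41 s=1: MISS | VC [55, 23]
  [15] addr=0xc6 blk=49 s=1: MISS | VC [55, 23, 41]
  [16] addr=0x33 blk=12 s=4: L1-HIT | VC [55, 23, 41]
  [17] addr=0x53 blk=20 s=4: MISS | VC [23, 41, 12]
  [18] addr=0x30 blk=12 s=4: VC-HIT | VC [23, 41, 20]
  [19] addr=0x3f blk=15 s=7: MISS | VC [41, 20, 39]
  [20] addr=0x5e blk=23 s=7: MISS | VC [20, 39, 15]
  [21] addr=0x3d blk=15 s=7: VC-HIT | VC [20, 39, 23]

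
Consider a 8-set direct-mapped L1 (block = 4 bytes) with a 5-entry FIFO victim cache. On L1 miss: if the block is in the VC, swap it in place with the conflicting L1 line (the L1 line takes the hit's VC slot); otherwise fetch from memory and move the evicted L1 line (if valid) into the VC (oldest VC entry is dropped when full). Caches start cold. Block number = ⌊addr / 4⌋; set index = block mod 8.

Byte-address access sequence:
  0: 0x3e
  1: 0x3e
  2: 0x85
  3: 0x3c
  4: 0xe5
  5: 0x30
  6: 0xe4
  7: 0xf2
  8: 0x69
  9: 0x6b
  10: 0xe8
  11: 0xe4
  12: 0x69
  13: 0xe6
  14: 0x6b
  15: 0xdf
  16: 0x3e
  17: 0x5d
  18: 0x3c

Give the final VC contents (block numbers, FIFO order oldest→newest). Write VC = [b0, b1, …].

VC = [33, 12, 58, 55, 23]

#0 0x3e→b15/s7 MISS; vc=[]
#1 0x3e→b15/s7 L1-HIT; vc=[]
#2 0x85→b33/s1 MISS; vc=[]
#3 0x3c→b15/s7 L1-HIT; vc=[]
#4 0xe5→b57/s1 MISS; vc=[33]
#5 0x30→b12/s4 MISS; vc=[33]
#6 0xe4→b57/s1 L1-HIT; vc=[33]
#7 0xf2→b60/s4 MISS; vc=[33,12]
#8 0x69→b26/s2 MISS; vc=[33,12]
#9 0x6b→b26/s2 L1-HIT; vc=[33,12]
#10 0xe8→b58/s2 MISS; vc=[33,12,26]
#11 0xe4→b57/s1 L1-HIT; vc=[33,12,26]
#12 0x69→b26/s2 VC-HIT; vc=[33,12,58]
#13 0xe6→b57/s1 L1-HIT; vc=[33,12,58]
#14 0x6b→b26/s2 L1-HIT; vc=[33,12,58]
#15 0xdf→b55/s7 MISS; vc=[33,12,58,15]
#16 0x3e→b15/s7 VC-HIT; vc=[33,12,58,55]
#17 0x5d→b23/s7 MISS; vc=[33,12,58,55,15]
#18 0x3c→b15/s7 VC-HIT; vc=[33,12,58,55,23]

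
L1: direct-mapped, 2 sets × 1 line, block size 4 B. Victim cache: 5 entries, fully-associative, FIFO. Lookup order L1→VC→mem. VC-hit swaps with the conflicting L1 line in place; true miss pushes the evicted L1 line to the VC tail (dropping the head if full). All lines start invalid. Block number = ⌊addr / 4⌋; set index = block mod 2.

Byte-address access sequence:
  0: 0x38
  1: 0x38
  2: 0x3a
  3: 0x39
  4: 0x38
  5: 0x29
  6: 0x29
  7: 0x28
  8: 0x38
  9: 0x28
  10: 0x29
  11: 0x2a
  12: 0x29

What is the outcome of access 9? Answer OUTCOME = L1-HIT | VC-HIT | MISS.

OUTCOME = VC-HIT

#0 0x38→b14/s0 MISS; vc=[]
#1 0x38→b14/s0 L1-HIT; vc=[]
#2 0x3a→b14/s0 L1-HIT; vc=[]
#3 0x39→b14/s0 L1-HIT; vc=[]
#4 0x38→b14/s0 L1-HIT; vc=[]
#5 0x29→b10/s0 MISS; vc=[14]
#6 0x29→b10/s0 L1-HIT; vc=[14]
#7 0x28→b10/s0 L1-HIT; vc=[14]
#8 0x38→b14/s0 VC-HIT; vc=[10]
#9 0x28→b10/s0 VC-HIT; vc=[14]
#10 0x29→b10/s0 L1-HIT; vc=[14]
#11 0x2a→b10/s0 L1-HIT; vc=[14]
#12 0x29→b10/s0 L1-HIT; vc=[14]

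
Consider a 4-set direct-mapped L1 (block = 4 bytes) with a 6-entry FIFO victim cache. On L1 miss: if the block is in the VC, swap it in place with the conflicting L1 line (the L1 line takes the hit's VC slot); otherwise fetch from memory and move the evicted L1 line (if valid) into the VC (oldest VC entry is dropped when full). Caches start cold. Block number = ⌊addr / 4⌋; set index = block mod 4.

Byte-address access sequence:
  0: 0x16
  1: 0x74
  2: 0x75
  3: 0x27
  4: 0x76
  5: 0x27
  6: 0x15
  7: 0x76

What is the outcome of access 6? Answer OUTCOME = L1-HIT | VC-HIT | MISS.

0: 0x16 (blk 5, set 1) → MISS  vc=[]
1: 0x74 (blk 29, set 1) → MISS  vc=[5]
2: 0x75 (blk 29, set 1) → L1-HIT  vc=[5]
3: 0x27 (blk 9, set 1) → MISS  vc=[5, 29]
4: 0x76 (blk 29, set 1) → VC-HIT  vc=[5, 9]
5: 0x27 (blk 9, set 1) → VC-HIT  vc=[5, 29]
6: 0x15 (blk 5, set 1) → VC-HIT  vc=[9, 29]
7: 0x76 (blk 29, set 1) → VC-HIT  vc=[9, 5]

OUTCOME = VC-HIT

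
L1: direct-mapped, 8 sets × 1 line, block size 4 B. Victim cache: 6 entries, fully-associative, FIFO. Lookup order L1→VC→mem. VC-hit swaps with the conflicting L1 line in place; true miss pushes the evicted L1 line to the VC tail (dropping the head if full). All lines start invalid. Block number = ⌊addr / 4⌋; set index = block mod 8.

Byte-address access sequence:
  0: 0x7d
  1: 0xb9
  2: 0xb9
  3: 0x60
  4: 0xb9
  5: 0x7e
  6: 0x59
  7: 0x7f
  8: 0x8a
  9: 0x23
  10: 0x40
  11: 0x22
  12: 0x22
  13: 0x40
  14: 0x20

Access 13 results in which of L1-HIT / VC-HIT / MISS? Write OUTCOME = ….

OUTCOME = VC-HIT

  [0] addr=0x7d blk=31 s=7: MISS | VC []
  [1] addr=0xb9 blk=46 s=6: MISS | VC []
  [2] addr=0xb9 blk=46 s=6: L1-HIT | VC []
  [3] addr=0x60 blk=24 s=0: MISS | VC []
  [4] addr=0xb9 blk=46 s=6: L1-HIT | VC []
  [5] addr=0x7e blk=31 s=7: L1-HIT | VC []
  [6] addr=0x59 blk=22 s=6: MISS | VC [46]
  [7] addr=0x7f blk=31 s=7: L1-HIT | VC [46]
  [8] addr=0x8a blk=34 s=2: MISS | VC [46]
  [9] addr=0x23 blk=8 s=0: MISS | VC [46, 24]
  [10] addr=0x40 blk=16 s=0: MISS | VC [46, 24, 8]
  [11] addr=0x22 blk=8 s=0: VC-HIT | VC [46, 24, 16]
  [12] addr=0x22 blk=8 s=0: L1-HIT | VC [46, 24, 16]
  [13] addr=0x40 blk=16 s=0: VC-HIT | VC [46, 24, 8]
  [14] addr=0x20 blk=8 s=0: VC-HIT | VC [46, 24, 16]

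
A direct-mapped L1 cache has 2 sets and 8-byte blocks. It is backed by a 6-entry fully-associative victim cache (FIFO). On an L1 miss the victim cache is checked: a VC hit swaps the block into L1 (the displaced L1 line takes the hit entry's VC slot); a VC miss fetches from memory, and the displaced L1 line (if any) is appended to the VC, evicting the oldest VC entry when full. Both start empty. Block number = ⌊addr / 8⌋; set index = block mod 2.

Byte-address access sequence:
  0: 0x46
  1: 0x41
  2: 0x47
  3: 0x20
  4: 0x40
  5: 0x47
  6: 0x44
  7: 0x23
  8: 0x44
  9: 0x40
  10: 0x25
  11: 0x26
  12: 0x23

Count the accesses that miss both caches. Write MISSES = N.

MISSES = 2

  [0] addr=0x46 blk=8 s=0: MISS | VC []
  [1] addr=0x41 blk=8 s=0: L1-HIT | VC []
  [2] addr=0x47 blk=8 s=0: L1-HIT | VC []
  [3] addr=0x20 blk=4 s=0: MISS | VC [8]
  [4] addr=0x40 blk=8 s=0: VC-HIT | VC [4]
  [5] addr=0x47 blk=8 s=0: L1-HIT | VC [4]
  [6] addr=0x44 blk=8 s=0: L1-HIT | VC [4]
  [7] addr=0x23 blk=4 s=0: VC-HIT | VC [8]
  [8] addr=0x44 blk=8 s=0: VC-HIT | VC [4]
  [9] addr=0x40 blk=8 s=0: L1-HIT | VC [4]
  [10] addr=0x25 blk=4 s=0: VC-HIT | VC [8]
  [11] addr=0x26 blk=4 s=0: L1-HIT | VC [8]
  [12] addr=0x23 blk=4 s=0: L1-HIT | VC [8]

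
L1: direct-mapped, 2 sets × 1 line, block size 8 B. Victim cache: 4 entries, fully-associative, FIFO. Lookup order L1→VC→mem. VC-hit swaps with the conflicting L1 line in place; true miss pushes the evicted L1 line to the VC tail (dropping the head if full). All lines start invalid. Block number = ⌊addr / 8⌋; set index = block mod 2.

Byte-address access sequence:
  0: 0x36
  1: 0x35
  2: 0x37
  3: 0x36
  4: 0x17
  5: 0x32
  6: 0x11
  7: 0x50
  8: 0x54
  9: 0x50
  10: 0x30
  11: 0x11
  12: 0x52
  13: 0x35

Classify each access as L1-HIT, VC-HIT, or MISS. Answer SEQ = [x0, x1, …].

#0 0x36→b6/s0 MISS; vc=[]
#1 0x35→b6/s0 L1-HIT; vc=[]
#2 0x37→b6/s0 L1-HIT; vc=[]
#3 0x36→b6/s0 L1-HIT; vc=[]
#4 0x17→b2/s0 MISS; vc=[6]
#5 0x32→b6/s0 VC-HIT; vc=[2]
#6 0x11→b2/s0 VC-HIT; vc=[6]
#7 0x50→b10/s0 MISS; vc=[6,2]
#8 0x54→b10/s0 L1-HIT; vc=[6,2]
#9 0x50→b10/s0 L1-HIT; vc=[6,2]
#10 0x30→b6/s0 VC-HIT; vc=[10,2]
#11 0x11→b2/s0 VC-HIT; vc=[10,6]
#12 0x52→b10/s0 VC-HIT; vc=[2,6]
#13 0x35→b6/s0 VC-HIT; vc=[2,10]

SEQ = [MISS, L1-HIT, L1-HIT, L1-HIT, MISS, VC-HIT, VC-HIT, MISS, L1-HIT, L1-HIT, VC-HIT, VC-HIT, VC-HIT, VC-HIT]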